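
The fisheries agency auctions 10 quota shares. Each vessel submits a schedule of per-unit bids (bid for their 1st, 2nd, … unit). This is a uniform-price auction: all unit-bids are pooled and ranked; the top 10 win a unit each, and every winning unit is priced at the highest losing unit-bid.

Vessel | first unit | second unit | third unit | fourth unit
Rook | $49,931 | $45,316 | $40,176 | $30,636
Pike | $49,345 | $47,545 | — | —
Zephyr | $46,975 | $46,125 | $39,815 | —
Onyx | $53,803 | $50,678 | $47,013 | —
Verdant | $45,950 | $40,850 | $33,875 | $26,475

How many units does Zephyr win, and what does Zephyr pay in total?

All unit-bids, highest first — top 10: 53,803 (Onyx-1), 50,678 (Onyx-2), 49,931 (Rook-1), 49,345 (Pike-1), 47,545 (Pike-2), 47,013 (Onyx-3), 46,975 (Zephyr-1), 46,125 (Zephyr-2), 45,950 (Verdant-1), 45,316 (Rook-2)
Highest rejected unit-bid = $40,850.
Zephyr wins 2 unit(s) at $40,850 each.

Zephyr: 2 units, pays $81,700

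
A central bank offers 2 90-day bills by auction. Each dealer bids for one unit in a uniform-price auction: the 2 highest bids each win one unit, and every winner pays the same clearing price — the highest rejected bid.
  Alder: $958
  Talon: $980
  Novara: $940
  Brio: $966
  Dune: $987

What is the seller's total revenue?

Total revenue: $1,932

Sorting: 987 (Dune), 980 (Talon), 966 (Brio), 958 (Alder), …
The 2 highest are Dune, Talon.
Clearing price = highest rejected bid = $966.
Total revenue = 2 × $966 = $1,932.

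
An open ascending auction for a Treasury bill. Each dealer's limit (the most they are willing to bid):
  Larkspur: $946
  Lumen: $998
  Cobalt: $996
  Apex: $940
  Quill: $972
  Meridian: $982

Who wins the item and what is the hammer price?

Lumen wins at $996

Rule: the price rises until one bidder remains; the winner pays the price at which the last rival dropped out.
Limits ranked: 998 (Lumen) > 996 (Cobalt) > 982 (Meridian) > 972 (Quill) > 946 (Larkspur) > 940 (Apex)
Bidding ends when Cobalt exits at $996; Lumen takes it.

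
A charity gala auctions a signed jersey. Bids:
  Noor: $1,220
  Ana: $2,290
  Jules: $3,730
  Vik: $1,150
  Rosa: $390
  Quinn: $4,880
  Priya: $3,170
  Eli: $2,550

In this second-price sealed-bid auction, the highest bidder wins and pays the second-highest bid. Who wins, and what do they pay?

Second-price sealed-bid auction: the highest bidder wins and pays the second-highest bid.
Bids ranked: 4,880 (Quinn) > 3,730 (Jules) > 3,170 (Priya) > 2,550 (Eli) > 2,290 (Ana) > 1,220 (Noor) > …
Quinn is highest; pays the second-highest bid, $3,730.

Quinn pays $3,730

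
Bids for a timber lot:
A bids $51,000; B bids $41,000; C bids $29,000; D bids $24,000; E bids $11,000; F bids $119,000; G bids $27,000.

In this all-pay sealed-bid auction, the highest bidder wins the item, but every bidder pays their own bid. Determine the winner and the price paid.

Sorting bids: 119,000 (F) > 51,000 (A) > 41,000 (B) > 29,000 (C) > 27,000 (G) > 24,000 (D) > …
F is highest and takes the item; every bidder forfeits their bid.

F pays $119,000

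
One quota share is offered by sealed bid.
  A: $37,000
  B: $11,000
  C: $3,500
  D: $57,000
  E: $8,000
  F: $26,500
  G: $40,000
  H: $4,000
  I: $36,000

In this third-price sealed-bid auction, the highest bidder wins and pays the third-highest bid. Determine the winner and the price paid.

D pays $37,000

Third-price sealed-bid auction: the highest bidder wins and pays the third-highest bid.
Bids in order: 57,000 (D) > 40,000 (G) > 37,000 (A) > 36,000 (I) > 26,500 (F) > 11,000 (B) > …
D wins; payment is bid #3 in the ranking = $37,000.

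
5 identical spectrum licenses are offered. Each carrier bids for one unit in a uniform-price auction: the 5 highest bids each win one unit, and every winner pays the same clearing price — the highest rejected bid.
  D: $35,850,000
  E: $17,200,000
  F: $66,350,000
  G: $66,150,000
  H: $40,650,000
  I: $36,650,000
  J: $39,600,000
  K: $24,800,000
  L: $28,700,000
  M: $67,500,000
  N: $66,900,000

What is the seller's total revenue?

Sorting: 67,500,000 (M), 66,900,000 (N), 66,350,000 (F), 66,150,000 (G), 40,650,000 (H), 39,600,000 (J), 36,650,000 (I), …
The 5 highest are M, N, F, G, H.
First losing bid is J's $39,600,000, which sets the uniform price.
Total revenue = 5 × $39,600,000 = $198,000,000.

Total revenue: $198,000,000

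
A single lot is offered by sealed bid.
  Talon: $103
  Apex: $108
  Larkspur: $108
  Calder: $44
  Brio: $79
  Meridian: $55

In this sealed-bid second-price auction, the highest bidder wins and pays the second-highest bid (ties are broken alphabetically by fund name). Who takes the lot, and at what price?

Sorting bids: 108 (Apex) > 108 (Larkspur) > 103 (Talon) > 79 (Brio) > 55 (Meridian) > 44 (Calder)
Apex and Larkspur tie at $108; tie-break gives it to Apex.
Apex wins with the highest bid; price is set by the runner-up at $108.

Apex pays $108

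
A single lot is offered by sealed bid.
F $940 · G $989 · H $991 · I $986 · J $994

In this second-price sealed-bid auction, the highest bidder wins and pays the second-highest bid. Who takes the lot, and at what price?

Bids ranked: 994 (J) > 991 (H) > 989 (G) > 986 (I) > 940 (F)
J is highest; pays the second-highest bid, $991.

J pays $991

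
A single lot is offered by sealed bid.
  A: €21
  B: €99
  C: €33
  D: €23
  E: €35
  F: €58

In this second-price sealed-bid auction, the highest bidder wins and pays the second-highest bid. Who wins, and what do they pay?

Sorting bids: 99 (B) > 58 (F) > 35 (E) > 33 (C) > 23 (D) > 21 (A)
Second-price: B pays F's bid of €58.

B pays €58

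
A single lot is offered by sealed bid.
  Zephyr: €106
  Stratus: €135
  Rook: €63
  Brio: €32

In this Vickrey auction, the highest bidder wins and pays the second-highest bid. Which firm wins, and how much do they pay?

Stratus pays €106

Bids ranked: 135 (Stratus) > 106 (Zephyr) > 63 (Rook) > 32 (Brio)
Second-price: Stratus pays Zephyr's bid of €106.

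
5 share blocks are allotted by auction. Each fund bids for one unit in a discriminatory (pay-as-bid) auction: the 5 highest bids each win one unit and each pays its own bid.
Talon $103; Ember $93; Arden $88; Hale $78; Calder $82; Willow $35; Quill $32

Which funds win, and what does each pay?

Talon $103, Ember $93, Arden $88, Calder $82, Hale $78

Ordering the bids: 103 (Talon), 93 (Ember), 88 (Arden), 82 (Calder), 78 (Hale), 35 (Willow), 32 (Quill)
Top 5: Talon, Ember, Arden, Calder, Hale.
Each winner pays its own bid: Talon $103, Ember $93, Arden $88, Calder $82, Hale $78.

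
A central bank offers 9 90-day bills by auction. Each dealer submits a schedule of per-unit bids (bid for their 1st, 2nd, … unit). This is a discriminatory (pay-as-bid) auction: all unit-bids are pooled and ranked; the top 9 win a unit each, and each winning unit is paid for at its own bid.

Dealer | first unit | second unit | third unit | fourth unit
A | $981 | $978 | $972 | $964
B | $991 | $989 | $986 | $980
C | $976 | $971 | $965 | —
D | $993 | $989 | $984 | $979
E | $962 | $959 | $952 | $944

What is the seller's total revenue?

Total revenue: $8,872

Merging the schedules and taking the best 9: 993 (D-1), 991 (B-1), 989 (B-2), 989 (D-2), 986 (B-3), 984 (D-3), 981 (A-1), 980 (B-4), 979 (D-4)
Next rejected bid: $978 (not a price — pay-as-bid).
Each winning unit pays its own bid.
Revenue = 993 + 991 + 989 + 989 + 986 + 984 + 981 + 980 + 979 = $8,872.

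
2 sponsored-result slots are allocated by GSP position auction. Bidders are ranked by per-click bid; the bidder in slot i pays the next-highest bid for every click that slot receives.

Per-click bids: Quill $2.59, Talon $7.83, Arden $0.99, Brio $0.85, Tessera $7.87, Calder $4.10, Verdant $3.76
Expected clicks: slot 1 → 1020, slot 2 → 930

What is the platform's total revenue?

Total revenue: $11799.60

Sorting advertisers: $7.87 (Tessera) > $7.83 (Talon) > $4.10 (Calder) > …
Slot 1: Tessera pays $7.83 × 1020 = $7986.60
Slot 2: Talon pays $4.10 × 930 = $3813.00
Total = $11799.60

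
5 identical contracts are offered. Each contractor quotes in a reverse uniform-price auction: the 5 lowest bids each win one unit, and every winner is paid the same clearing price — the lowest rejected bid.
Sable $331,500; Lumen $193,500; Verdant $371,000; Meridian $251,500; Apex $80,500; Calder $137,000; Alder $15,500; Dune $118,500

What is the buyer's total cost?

Sorting: 15,500 (Alder), 80,500 (Apex), 118,500 (Dune), 137,000 (Calder), 193,500 (Lumen), 251,500 (Meridian), 331,500 (Sable), …
The 5 lowest are Alder, Apex, Dune, Calder, Lumen.
Clearing price = lowest rejected bid = $251,500.
Total cost = 5 × $251,500 = $1,257,500.

Total cost: $1,257,500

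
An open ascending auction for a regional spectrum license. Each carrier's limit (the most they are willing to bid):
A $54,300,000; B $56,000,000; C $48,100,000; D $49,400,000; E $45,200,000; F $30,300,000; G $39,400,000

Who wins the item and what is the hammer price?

Limits ranked: 56,000,000 (B) > 54,300,000 (A) > 49,400,000 (D) > 48,100,000 (C) > 45,200,000 (E) > 39,400,000 (G) > …
A is the last rival to drop out, at $54,300,000; B remains and wins at that price.

B wins at $54,300,000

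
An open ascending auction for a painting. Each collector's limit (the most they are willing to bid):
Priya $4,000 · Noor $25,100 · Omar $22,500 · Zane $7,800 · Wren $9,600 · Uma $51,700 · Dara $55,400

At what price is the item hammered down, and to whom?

Limits ranked: 55,400 (Dara) > 51,700 (Uma) > 25,100 (Noor) > 22,500 (Omar) > 9,600 (Wren) > 7,800 (Zane) > …
Uma is the last rival to drop out, at $51,700; Dara remains and wins at that price.

Dara wins at $51,700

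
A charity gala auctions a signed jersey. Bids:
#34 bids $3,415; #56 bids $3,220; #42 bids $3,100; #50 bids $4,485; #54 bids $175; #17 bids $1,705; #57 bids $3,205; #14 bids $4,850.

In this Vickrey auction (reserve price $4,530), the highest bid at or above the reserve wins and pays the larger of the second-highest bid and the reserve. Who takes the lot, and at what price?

Bids ranked: 4,850 (#14) > 4,485 (#50) > 3,415 (#34) > 3,220 (#56) > 3,205 (#57) > 3,100 (#42) > …
#14 has the top bid at or above the reserve ($4,850).
max(second-highest $4,485, reserve $4,530) = $4,530.

#14 pays $4,530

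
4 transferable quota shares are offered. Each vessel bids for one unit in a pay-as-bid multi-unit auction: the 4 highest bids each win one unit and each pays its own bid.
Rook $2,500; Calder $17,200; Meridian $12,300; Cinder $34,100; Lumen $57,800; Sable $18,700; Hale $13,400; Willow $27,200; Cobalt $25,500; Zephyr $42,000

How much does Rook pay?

Rook pays $0

Bids ranked high→low: 57,800 (Lumen), 42,000 (Zephyr), 34,100 (Cinder), 27,200 (Willow), 25,500 (Cobalt), 18,700 (Sable), …
The 4 highest are Lumen, Zephyr, Cinder, Willow.
Rook does not win → $0.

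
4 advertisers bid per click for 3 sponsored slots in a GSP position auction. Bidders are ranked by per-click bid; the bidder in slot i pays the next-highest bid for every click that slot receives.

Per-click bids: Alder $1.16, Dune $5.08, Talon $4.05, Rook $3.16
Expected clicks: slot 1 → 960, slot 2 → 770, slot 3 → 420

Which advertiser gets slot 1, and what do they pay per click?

Per-click bids in order: $5.08 (Dune) > $4.05 (Talon) > $3.16 (Rook) > $1.16 (Alder)
Slot 1 goes to the first-ranked bidder, Dune, who pays the next bid down: $4.05/click.

Dune; $4.05 per click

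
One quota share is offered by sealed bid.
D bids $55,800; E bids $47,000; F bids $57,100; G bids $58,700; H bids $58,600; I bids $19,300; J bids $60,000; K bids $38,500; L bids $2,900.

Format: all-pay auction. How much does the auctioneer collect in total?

All-pay auction: the highest bidder wins the item, but every bidder pays their own bid.
Bids in order: 60,000 (J) > 58,700 (G) > 58,600 (H) > 57,100 (F) > 55,800 (D) > 47,000 (E) > …
J wins with the top bid; all bids are sunk regardless.
Every bidder forfeits their bid regardless of winning.
Revenue = 55,800 + 47,000 + 57,100 + 58,700 + 58,600 + 19,300 + 60,000 + 38,500 + 2,900 = $397,900.

Total revenue: $397,900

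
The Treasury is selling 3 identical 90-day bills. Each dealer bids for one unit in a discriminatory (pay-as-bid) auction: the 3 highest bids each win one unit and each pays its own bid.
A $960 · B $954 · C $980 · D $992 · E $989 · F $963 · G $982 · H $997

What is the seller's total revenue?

Total revenue: $2,978

Sorting: 997 (H), 992 (D), 989 (E), 982 (G), 980 (C), …
Winners (3 units): H, D, E.
Total revenue = 997 + 992 + 989 = $2,978.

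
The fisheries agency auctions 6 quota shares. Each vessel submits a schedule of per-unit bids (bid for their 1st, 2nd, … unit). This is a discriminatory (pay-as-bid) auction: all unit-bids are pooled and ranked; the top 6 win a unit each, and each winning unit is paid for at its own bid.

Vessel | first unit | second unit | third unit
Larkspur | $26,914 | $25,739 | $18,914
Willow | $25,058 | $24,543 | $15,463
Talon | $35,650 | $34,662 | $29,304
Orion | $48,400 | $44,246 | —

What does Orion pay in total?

Orion pays $92,646

Pooled unit-bids ranked (top 6): 48,400 (Orion-1), 44,246 (Orion-2), 35,650 (Talon-1), 34,662 (Talon-2), 29,304 (Talon-3), 26,914 (Larkspur-1)
Next rejected bid: $25,739 (not a price — pay-as-bid).
Orion's winning unit-bids: 48,400 + 44,246 = $92,646.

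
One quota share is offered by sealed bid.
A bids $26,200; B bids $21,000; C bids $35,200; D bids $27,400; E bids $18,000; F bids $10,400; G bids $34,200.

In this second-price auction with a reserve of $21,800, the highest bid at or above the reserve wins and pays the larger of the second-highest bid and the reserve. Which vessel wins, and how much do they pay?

Sorting bids: 35,200 (C) > 34,200 (G) > 27,400 (D) > 26,200 (A) > 21,000 (B) > 18,000 (E) > …
Highest eligible bid: C at $35,200.
max(second-highest $34,200, reserve $21,800) = $34,200; the reserve does not bind.

C pays $34,200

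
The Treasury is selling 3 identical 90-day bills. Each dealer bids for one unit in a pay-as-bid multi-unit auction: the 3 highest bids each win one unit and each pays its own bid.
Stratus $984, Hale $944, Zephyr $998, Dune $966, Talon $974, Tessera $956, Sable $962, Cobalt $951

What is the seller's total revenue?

Ordering the bids: 998 (Zephyr), 984 (Stratus), 974 (Talon), 966 (Dune), 962 (Sable), …
The 3 highest are Zephyr, Stratus, Talon.
Total revenue = 998 + 984 + 974 = $2,956.

Total revenue: $2,956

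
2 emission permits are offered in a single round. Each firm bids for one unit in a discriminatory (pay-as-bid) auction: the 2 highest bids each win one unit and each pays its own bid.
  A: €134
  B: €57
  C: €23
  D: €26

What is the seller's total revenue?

Bids ranked high→low: 134 (A), 57 (B), 26 (D), 23 (C)
Top 2: A, B.
Total revenue = 134 + 57 = €191.

Total revenue: €191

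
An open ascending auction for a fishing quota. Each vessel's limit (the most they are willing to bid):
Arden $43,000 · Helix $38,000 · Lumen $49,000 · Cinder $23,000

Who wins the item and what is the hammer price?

Rule: the price rises until one bidder remains; the winner pays the price at which the last rival dropped out.
Sorting limits: 49,000 (Lumen) > 43,000 (Arden) > 38,000 (Helix) > 23,000 (Cinder)
Arden is the last rival to drop out, at $43,000; Lumen remains and wins at that price.

Lumen wins at $43,000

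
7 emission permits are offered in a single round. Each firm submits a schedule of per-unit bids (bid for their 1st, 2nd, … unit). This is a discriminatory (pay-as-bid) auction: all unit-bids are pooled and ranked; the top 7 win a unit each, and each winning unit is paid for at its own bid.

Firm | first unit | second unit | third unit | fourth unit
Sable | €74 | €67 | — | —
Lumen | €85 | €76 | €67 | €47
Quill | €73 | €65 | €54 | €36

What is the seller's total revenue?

Total revenue: €507

Merging the schedules and taking the best 7: 85 (Lumen-1), 76 (Lumen-2), 74 (Sable-1), 73 (Quill-1), 67 (Sable-2), 67 (Lumen-3), 65 (Quill-2)
Next rejected bid: €54 (not a price — pay-as-bid).
Each winning unit pays its own bid.
Revenue = 85 + 76 + 74 + 73 + 67 + 67 + 65 = €507.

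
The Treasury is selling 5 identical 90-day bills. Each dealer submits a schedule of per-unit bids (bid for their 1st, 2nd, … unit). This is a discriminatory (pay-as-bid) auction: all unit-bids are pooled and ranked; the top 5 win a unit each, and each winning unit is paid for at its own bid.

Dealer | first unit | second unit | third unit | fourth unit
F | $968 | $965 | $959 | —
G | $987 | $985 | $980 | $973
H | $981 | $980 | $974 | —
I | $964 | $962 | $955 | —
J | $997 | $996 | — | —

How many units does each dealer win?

Pooled unit-bids ranked (top 5): 997 (J-1), 996 (J-2), 987 (G-1), 985 (G-2), 981 (H-1)
Next rejected bid: $980 (not a price — pay-as-bid).
Allocation: G 2, H 1, J 2.

G 2, H 1, J 2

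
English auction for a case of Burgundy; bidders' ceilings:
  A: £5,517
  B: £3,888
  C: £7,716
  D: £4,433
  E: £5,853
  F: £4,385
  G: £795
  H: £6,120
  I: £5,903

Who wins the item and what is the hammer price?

Limits ranked: 7,716 (C) > 6,120 (H) > 5,903 (I) > 5,853 (E) > 5,517 (A) > 4,433 (D) > …
Bidding ends when H exits at £6,120; C takes it.

C wins at £6,120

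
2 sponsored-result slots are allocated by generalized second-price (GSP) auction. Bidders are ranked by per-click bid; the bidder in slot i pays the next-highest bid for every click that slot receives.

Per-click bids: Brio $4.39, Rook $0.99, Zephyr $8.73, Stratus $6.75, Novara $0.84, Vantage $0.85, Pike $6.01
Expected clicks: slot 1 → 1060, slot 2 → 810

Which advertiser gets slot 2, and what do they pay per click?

Sorting advertisers: $8.73 (Zephyr) > $6.75 (Stratus) > $6.01 (Pike) > …
Slot 2 goes to the second-ranked bidder, Stratus, who pays the next bid down: $6.01/click.

Stratus; $6.01 per click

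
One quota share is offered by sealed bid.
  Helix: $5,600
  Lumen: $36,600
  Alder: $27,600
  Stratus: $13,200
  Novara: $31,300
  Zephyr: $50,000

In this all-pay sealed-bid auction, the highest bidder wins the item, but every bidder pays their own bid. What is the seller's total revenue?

Sorting bids: 50,000 (Zephyr) > 36,600 (Lumen) > 31,300 (Novara) > 27,600 (Alder) > 13,200 (Stratus) > 5,600 (Helix)
Every bidder forfeits their bid regardless of winning.
Revenue = 5,600 + 36,600 + 27,600 + 13,200 + 31,300 + 50,000 = $164,300.

Total revenue: $164,300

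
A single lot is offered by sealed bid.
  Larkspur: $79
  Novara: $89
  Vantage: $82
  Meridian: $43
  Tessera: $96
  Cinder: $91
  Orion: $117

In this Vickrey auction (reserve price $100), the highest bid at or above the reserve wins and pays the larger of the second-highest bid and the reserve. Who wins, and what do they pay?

Rule: the highest bid at or above the reserve wins and pays the larger of the second-highest bid and the reserve.
Bids in order: 117 (Orion) > 96 (Tessera) > 91 (Cinder) > 89 (Novara) > 82 (Vantage) > 79 (Larkspur) > …
Highest eligible bid: Orion at $117.
Second-highest bid $96 is below the reserve $100, so the reserve binds → payment $100.

Orion pays $100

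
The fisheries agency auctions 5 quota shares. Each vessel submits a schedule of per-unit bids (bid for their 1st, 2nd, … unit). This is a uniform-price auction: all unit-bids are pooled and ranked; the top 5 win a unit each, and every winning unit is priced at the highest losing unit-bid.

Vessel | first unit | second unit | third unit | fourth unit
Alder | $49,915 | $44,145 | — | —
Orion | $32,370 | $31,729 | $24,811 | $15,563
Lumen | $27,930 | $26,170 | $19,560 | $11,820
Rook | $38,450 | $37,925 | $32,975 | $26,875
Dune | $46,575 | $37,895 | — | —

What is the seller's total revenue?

Total revenue: $189,475

Merging the schedules and taking the best 5: 49,915 (Alder-1), 46,575 (Dune-1), 44,145 (Alder-2), 38,450 (Rook-1), 37,925 (Rook-2)
Highest rejected unit-bid = $37,895.
Allocation: Alder 2, Dune 1, Rook 2. Every unit priced at $37,895.
Revenue = 5 × 37,895 = $189,475.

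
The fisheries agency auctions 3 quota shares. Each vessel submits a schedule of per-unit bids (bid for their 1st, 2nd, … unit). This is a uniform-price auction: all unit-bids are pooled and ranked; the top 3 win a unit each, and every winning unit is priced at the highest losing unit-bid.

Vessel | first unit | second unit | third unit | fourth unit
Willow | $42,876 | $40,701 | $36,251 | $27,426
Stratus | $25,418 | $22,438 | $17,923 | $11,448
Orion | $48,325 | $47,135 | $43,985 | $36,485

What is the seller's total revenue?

Total revenue: $128,628

Merging the schedules and taking the best 3: 48,325 (Orion-1), 47,135 (Orion-2), 43,985 (Orion-3)
The (k+1)-th unit-bid is $42,876.
Allocation: Orion 3. Every unit priced at $42,876.
Revenue = 3 × 42,876 = $128,628.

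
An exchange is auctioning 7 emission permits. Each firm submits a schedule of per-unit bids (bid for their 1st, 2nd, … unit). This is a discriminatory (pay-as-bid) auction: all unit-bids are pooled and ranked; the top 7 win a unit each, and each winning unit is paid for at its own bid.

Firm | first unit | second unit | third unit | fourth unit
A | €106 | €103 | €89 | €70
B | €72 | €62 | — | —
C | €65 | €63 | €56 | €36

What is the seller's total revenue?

Total revenue: €568

All unit-bids, highest first — top 7: 106 (A-1), 103 (A-2), 89 (A-3), 72 (B-1), 70 (A-4), 65 (C-1), 63 (C-2)
Next rejected bid: €62 (not a price — pay-as-bid).
Each winning unit pays its own bid.
Revenue = 106 + 103 + 89 + 72 + 70 + 65 + 63 = €568.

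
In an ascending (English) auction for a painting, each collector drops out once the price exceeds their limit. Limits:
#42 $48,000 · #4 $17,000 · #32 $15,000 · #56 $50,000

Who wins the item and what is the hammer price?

#56 wins at $48,000

Limits ranked: 50,000 (#56) > 48,000 (#42) > 17,000 (#4) > 15,000 (#32)
Once the price passes $48,000, only #56 is left; the hammer falls at #42's limit of $48,000.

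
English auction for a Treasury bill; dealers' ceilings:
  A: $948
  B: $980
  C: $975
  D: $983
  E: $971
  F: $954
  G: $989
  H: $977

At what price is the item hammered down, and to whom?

G wins at $983

Limits ranked: 989 (G) > 983 (D) > 980 (B) > 977 (H) > 975 (C) > 971 (E) > …
Bidding ends when D exits at $983; G takes it.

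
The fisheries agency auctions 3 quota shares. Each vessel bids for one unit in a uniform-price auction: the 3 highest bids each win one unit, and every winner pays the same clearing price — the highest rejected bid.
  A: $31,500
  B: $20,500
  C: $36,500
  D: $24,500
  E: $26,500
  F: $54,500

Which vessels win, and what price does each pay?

F, C, A; each pays $26,500

Ordering the bids: 54,500 (F), 36,500 (C), 31,500 (A), 26,500 (E), 24,500 (D), …
Winners (3 units): F, C, A.
First losing bid is E's $26,500, which sets the uniform price.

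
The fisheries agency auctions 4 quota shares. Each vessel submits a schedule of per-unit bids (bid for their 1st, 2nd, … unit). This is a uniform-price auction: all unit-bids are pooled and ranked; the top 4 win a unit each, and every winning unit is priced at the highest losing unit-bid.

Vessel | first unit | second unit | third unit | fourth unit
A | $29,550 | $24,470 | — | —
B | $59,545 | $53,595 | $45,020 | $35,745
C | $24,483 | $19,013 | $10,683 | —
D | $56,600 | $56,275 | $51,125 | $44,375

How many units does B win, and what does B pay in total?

Merging the schedules and taking the best 4: 59,545 (B-1), 56,600 (D-1), 56,275 (D-2), 53,595 (B-2)
The (k+1)-th unit-bid is $51,125.
B wins 2 unit(s) at $51,125 each.

B: 2 units, pays $102,250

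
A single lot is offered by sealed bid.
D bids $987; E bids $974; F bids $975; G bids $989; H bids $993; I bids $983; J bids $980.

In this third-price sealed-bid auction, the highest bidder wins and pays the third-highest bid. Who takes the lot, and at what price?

Third-price sealed-bid auction: the highest bidder wins and pays the third-highest bid.
Sorting bids: 993 (H) > 989 (G) > 987 (D) > 983 (I) > 980 (J) > 975 (F) > …
H is highest; pays the third-highest bid, $987.

H pays $987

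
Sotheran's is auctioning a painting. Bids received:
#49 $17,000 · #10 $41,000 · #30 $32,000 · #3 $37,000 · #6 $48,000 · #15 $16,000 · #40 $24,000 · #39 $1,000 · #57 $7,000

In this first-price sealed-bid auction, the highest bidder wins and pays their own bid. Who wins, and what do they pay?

Bids in order: 48,000 (#6) > 41,000 (#10) > 37,000 (#3) > 32,000 (#30) > 24,000 (#40) > 17,000 (#49) > …
First-price: #6 pays what they bid, $48,000.

#6 pays $48,000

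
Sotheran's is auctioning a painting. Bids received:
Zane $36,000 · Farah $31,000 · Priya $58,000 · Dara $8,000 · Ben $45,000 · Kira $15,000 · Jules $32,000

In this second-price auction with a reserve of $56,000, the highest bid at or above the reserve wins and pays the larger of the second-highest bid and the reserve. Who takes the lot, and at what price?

Priya pays $56,000

Sorting bids: 58,000 (Priya) > 45,000 (Ben) > 36,000 (Zane) > 32,000 (Jules) > 31,000 (Farah) > 15,000 (Kira) > …
Priya has the top bid at or above the reserve ($58,000).
Second-highest bid $45,000 is below the reserve $56,000, so the reserve binds → payment $56,000.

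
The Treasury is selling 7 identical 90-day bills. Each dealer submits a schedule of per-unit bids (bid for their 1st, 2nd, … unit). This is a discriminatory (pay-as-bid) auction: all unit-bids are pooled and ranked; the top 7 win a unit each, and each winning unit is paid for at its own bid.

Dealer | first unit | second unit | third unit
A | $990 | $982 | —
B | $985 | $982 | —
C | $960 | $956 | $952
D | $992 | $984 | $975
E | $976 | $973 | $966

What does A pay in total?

A pays $1,972

All unit-bids, highest first — top 7: 992 (D-1), 990 (A-1), 985 (B-1), 984 (D-2), 982 (A-2), 982 (B-2), 976 (E-1)
Next rejected bid: $975 (not a price — pay-as-bid).
A's winning unit-bids: 990 + 982 = $1,972.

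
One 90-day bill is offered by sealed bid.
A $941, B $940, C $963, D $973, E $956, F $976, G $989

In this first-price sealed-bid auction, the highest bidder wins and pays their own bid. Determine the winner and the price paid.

G pays $989

Sorting bids: 989 (G) > 976 (F) > 973 (D) > 963 (C) > 956 (E) > 941 (A) > …
G is highest → pays own bid, $989.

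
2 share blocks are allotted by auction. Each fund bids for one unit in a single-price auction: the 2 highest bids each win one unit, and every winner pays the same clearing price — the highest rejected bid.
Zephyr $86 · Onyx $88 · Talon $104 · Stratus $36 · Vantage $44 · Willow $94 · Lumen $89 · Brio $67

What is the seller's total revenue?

Total revenue: $178

Ordering the bids: 104 (Talon), 94 (Willow), 89 (Lumen), 88 (Onyx), …
Winners (2 units): Talon, Willow.
Clearing price = highest rejected bid = $89.
Total revenue = 2 × $89 = $178.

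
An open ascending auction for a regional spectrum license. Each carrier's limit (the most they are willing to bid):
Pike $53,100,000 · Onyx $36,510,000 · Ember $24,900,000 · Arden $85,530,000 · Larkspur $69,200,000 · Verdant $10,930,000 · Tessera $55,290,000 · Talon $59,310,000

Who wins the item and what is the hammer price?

Rule: the price rises until one bidder remains; the winner pays the price at which the last rival dropped out.
Sorting limits: 85,530,000 (Arden) > 69,200,000 (Larkspur) > 59,310,000 (Talon) > 55,290,000 (Tessera) > 53,100,000 (Pike) > 36,510,000 (Onyx) > …
Once the price passes $69,200,000, only Arden is left; the hammer falls at Larkspur's limit of $69,200,000.

Arden wins at $69,200,000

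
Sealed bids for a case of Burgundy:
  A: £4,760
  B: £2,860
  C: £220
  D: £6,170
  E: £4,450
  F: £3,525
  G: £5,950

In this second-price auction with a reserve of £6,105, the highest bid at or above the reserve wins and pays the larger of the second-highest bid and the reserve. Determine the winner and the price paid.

Bids in order: 6,170 (D) > 5,950 (G) > 4,760 (A) > 4,450 (E) > 3,525 (F) > 2,860 (B) > …
Highest eligible bid: D at £6,170.
Second-highest bid £5,950 is below the reserve £6,105, so the reserve binds → payment £6,105.

D pays £6,105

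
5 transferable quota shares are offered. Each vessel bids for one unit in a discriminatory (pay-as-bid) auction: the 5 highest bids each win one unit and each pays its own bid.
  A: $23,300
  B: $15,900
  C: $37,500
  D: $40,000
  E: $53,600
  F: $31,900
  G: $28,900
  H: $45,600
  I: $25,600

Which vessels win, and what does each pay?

Sorting: 53,600 (E), 45,600 (H), 40,000 (D), 37,500 (C), 31,900 (F), 28,900 (G), 25,600 (I), …
Top 5: E, H, D, C, F.
Each winner pays its own bid: E $53,600, H $45,600, D $40,000, C $37,500, F $31,900.

E $53,600, H $45,600, D $40,000, C $37,500, F $31,900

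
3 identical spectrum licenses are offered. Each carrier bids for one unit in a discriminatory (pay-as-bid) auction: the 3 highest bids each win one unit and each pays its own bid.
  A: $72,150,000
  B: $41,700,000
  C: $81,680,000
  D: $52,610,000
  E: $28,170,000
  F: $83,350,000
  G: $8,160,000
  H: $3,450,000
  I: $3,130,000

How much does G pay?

Ordering the bids: 83,350,000 (F), 81,680,000 (C), 72,150,000 (A), 52,610,000 (D), 41,700,000 (B), …
The 3 highest are F, C, A.
G does not win → $0.

G pays $0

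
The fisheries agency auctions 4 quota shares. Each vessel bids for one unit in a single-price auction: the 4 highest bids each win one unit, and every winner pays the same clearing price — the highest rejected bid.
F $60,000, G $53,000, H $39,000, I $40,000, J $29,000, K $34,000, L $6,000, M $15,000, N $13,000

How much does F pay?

Bids ranked high→low: 60,000 (F), 53,000 (G), 40,000 (I), 39,000 (H), 34,000 (K), 29,000 (J), …
Winners (4 units): F, G, I, H.
First losing bid is K's $34,000, which sets the uniform price.
F wins → pays $34,000.

F pays $34,000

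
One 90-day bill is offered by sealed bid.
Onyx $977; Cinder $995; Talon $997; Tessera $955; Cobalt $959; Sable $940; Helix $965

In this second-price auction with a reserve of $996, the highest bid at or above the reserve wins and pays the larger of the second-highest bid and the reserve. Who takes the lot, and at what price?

Second-price auction with a reserve of $996: the highest bid at or above the reserve wins and pays the larger of the second-highest bid and the reserve.
Bids ranked: 997 (Talon) > 995 (Cinder) > 977 (Onyx) > 965 (Helix) > 959 (Cobalt) > 955 (Tessera) > …
Talon has the top bid at or above the reserve ($997).
Second-highest bid $995 is below the reserve $996, so the reserve binds → payment $996.

Talon pays $996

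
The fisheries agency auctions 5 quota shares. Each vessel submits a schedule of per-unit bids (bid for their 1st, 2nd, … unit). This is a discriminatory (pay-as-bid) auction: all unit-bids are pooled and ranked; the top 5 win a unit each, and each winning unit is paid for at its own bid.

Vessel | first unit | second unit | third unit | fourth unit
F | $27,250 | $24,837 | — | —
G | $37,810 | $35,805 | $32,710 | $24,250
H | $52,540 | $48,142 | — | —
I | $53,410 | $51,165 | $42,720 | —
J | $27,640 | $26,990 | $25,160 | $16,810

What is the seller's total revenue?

Pooled unit-bids ranked (top 5): 53,410 (I-1), 52,540 (H-1), 51,165 (I-2), 48,142 (H-2), 42,720 (I-3)
Next rejected bid: $37,810 (not a price — pay-as-bid).
Each winning unit pays its own bid.
Revenue = 53,410 + 52,540 + 51,165 + 48,142 + 42,720 = $247,977.

Total revenue: $247,977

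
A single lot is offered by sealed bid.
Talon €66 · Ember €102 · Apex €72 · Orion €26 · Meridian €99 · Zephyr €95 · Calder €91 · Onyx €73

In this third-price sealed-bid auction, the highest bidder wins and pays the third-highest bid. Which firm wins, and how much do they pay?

Ember pays €95

Rule: the highest bidder wins and pays the third-highest bid.
Sorting bids: 102 (Ember) > 99 (Meridian) > 95 (Zephyr) > 91 (Calder) > 73 (Onyx) > 72 (Apex) > …
Ember is highest; pays the third-highest bid, €95.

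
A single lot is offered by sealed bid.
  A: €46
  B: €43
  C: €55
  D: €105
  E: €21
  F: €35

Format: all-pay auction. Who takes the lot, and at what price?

Sorting bids: 105 (D) > 55 (C) > 46 (A) > 43 (B) > 35 (F) > 21 (E)
D is highest and takes the item; every bidder forfeits their bid.

D pays €105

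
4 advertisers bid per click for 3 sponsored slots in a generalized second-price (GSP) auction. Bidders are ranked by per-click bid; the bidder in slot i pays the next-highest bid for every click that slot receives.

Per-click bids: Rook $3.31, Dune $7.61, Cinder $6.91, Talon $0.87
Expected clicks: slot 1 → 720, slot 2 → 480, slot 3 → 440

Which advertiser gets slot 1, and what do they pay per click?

Sorting advertisers: $7.61 (Dune) > $6.91 (Cinder) > $3.31 (Rook) > $0.87 (Talon)
Slot 1 goes to the first-ranked bidder, Dune, who pays the next bid down: $6.91/click.

Dune; $6.91 per click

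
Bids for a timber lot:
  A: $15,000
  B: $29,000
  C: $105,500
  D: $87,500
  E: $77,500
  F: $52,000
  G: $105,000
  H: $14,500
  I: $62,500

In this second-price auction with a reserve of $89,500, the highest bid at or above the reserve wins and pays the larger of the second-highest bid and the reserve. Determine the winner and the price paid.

C pays $105,000

Second-price auction with a reserve of $89,500: the highest bid at or above the reserve wins and pays the larger of the second-highest bid and the reserve.
Bids ranked: 105,500 (C) > 105,000 (G) > 87,500 (D) > 77,500 (E) > 62,500 (I) > 52,000 (F) > …
Highest eligible bid: C at $105,500.
Second-highest bid $105,000 exceeds the reserve $89,500 → payment $105,000.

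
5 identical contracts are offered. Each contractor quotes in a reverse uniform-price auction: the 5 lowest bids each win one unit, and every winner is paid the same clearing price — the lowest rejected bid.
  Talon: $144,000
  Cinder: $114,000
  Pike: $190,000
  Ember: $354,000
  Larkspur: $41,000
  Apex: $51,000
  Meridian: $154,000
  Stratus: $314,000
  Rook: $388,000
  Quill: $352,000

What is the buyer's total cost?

Sorting: 41,000 (Larkspur), 51,000 (Apex), 114,000 (Cinder), 144,000 (Talon), 154,000 (Meridian), 190,000 (Pike), 314,000 (Stratus), …
Winners (5 units): Larkspur, Apex, Cinder, Talon, Meridian.
First losing bid is Pike's $190,000, which sets the uniform price.
Total cost = 5 × $190,000 = $950,000.

Total cost: $950,000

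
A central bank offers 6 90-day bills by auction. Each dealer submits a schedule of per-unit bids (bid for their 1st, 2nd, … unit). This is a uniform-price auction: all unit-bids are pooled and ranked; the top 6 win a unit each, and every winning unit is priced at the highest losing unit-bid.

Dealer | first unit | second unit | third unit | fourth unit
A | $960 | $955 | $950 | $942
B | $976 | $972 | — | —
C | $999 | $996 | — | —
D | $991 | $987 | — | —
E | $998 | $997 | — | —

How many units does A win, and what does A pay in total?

A: 0 units, pays $0

Pooled unit-bids ranked (top 6): 999 (C-1), 998 (E-1), 997 (E-2), 996 (C-2), 991 (D-1), 987 (D-2)
Highest rejected unit-bid = $976.
A wins 0 unit(s) at $976 each.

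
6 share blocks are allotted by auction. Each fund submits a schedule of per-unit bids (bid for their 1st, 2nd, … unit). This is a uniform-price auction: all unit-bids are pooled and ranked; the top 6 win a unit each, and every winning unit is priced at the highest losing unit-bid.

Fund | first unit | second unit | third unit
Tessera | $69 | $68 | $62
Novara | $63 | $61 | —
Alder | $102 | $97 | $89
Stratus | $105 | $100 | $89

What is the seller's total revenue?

Total revenue: $414

Pooled unit-bids ranked (top 6): 105 (Stratus-1), 102 (Alder-1), 100 (Stratus-2), 97 (Alder-2), 89 (Alder-3), 89 (Stratus-3)
Highest rejected unit-bid = $69.
Allocation: Alder 3, Stratus 3. Every unit priced at $69.
Revenue = 6 × 69 = $414.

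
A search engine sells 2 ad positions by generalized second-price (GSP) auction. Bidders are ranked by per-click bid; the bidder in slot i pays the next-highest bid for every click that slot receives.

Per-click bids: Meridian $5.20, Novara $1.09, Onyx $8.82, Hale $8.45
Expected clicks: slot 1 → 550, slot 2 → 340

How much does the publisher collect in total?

Ranked by bid: $8.82 (Onyx) > $8.45 (Hale) > $5.20 (Meridian) > …
Slot 1: Onyx pays $8.45 × 550 = $4647.50
Slot 2: Hale pays $5.20 × 340 = $1768.00
Total = $6415.50

Total revenue: $6415.50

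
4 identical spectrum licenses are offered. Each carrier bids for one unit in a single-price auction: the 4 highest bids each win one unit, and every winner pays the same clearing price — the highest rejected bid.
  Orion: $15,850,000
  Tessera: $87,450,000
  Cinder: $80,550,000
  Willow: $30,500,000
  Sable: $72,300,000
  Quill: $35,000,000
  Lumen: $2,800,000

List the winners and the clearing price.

Tessera, Cinder, Sable, Quill; each pays $30,500,000

Bids ranked high→low: 87,450,000 (Tessera), 80,550,000 (Cinder), 72,300,000 (Sable), 35,000,000 (Quill), 30,500,000 (Willow), 15,850,000 (Orion), …
The 4 highest are Tessera, Cinder, Sable, Quill.
First losing bid is Willow's $30,500,000, which sets the uniform price.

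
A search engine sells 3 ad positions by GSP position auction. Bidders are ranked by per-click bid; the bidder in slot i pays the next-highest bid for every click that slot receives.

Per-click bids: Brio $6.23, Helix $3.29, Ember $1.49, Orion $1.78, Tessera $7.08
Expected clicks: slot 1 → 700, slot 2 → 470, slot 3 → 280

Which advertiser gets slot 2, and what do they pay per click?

Brio; $3.29 per click

Sorting advertisers: $7.08 (Tessera) > $6.23 (Brio) > $3.29 (Helix) > $1.78 (Orion) > …
Slot 2 goes to the second-ranked bidder, Brio, who pays the next bid down: $3.29/click.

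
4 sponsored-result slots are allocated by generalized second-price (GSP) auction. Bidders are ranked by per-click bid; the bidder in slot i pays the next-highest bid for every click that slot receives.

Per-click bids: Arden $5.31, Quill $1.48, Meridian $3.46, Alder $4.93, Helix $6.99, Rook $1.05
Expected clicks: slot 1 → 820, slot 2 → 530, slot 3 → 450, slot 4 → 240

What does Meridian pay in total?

Meridian pays $355.20

Ranked by bid: $6.99 (Helix) > $5.31 (Arden) > $4.93 (Alder) > $3.46 (Meridian) > $1.48 (Quill) > …
Meridian holds slot 4 → pays next bid $1.48 × 240 clicks = $355.20.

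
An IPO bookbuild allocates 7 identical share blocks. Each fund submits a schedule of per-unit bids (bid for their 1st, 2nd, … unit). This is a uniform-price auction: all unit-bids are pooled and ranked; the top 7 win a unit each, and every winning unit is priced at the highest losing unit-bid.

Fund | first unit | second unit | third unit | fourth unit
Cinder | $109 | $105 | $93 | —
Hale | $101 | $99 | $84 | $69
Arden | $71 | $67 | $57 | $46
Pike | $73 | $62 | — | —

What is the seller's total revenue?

Merging the schedules and taking the best 7: 109 (Cinder-1), 105 (Cinder-2), 101 (Hale-1), 99 (Hale-2), 93 (Cinder-3), 84 (Hale-3), 73 (Pike-1)
First bid not allocated: $71.
Allocation: Cinder 3, Hale 3, Pike 1. Every unit priced at $71.
Revenue = 7 × 71 = $497.

Total revenue: $497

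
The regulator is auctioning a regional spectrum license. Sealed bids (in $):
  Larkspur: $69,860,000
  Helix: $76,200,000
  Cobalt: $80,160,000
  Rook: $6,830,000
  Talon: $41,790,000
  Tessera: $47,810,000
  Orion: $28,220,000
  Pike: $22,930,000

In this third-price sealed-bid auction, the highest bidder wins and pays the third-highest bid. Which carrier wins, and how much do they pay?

Cobalt pays $69,860,000

Bids in order: 80,160,000 (Cobalt) > 76,200,000 (Helix) > 69,860,000 (Larkspur) > 47,810,000 (Tessera) > 41,790,000 (Talon) > 28,220,000 (Orion) > …
Cobalt wins; payment is bid #3 in the ranking = $69,860,000.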